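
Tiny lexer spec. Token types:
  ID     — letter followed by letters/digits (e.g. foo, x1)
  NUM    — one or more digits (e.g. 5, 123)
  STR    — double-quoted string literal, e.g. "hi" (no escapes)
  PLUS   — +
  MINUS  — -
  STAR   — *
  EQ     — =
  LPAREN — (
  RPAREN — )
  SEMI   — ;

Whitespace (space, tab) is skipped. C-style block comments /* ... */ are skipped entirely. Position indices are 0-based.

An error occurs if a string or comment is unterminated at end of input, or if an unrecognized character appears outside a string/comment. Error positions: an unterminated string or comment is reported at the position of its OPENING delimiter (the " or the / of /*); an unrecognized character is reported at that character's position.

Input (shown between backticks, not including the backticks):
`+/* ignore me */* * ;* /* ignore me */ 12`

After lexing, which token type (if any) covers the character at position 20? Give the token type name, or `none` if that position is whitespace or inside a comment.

Answer: SEMI

Derivation:
pos=0: emit PLUS '+'
pos=1: enter COMMENT mode (saw '/*')
exit COMMENT mode (now at pos=16)
pos=16: emit STAR '*'
pos=18: emit STAR '*'
pos=20: emit SEMI ';'
pos=21: emit STAR '*'
pos=23: enter COMMENT mode (saw '/*')
exit COMMENT mode (now at pos=38)
pos=39: emit NUM '12' (now at pos=41)
DONE. 6 tokens: [PLUS, STAR, STAR, SEMI, STAR, NUM]
Position 20: char is ';' -> SEMI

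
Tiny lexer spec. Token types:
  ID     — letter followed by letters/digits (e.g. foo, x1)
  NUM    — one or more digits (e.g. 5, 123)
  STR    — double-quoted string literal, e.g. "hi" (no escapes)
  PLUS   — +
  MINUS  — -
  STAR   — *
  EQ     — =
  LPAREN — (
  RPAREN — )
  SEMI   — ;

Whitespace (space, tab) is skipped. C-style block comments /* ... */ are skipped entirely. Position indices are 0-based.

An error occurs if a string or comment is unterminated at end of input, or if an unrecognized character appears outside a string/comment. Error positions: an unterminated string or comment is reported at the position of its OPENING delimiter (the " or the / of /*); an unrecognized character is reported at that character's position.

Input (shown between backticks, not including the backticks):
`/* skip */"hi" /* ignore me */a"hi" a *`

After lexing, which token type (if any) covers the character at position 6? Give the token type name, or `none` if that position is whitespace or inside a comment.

Answer: none

Derivation:
pos=0: enter COMMENT mode (saw '/*')
exit COMMENT mode (now at pos=10)
pos=10: enter STRING mode
pos=10: emit STR "hi" (now at pos=14)
pos=15: enter COMMENT mode (saw '/*')
exit COMMENT mode (now at pos=30)
pos=30: emit ID 'a' (now at pos=31)
pos=31: enter STRING mode
pos=31: emit STR "hi" (now at pos=35)
pos=36: emit ID 'a' (now at pos=37)
pos=38: emit STAR '*'
DONE. 5 tokens: [STR, ID, STR, ID, STAR]
Position 6: char is 'p' -> none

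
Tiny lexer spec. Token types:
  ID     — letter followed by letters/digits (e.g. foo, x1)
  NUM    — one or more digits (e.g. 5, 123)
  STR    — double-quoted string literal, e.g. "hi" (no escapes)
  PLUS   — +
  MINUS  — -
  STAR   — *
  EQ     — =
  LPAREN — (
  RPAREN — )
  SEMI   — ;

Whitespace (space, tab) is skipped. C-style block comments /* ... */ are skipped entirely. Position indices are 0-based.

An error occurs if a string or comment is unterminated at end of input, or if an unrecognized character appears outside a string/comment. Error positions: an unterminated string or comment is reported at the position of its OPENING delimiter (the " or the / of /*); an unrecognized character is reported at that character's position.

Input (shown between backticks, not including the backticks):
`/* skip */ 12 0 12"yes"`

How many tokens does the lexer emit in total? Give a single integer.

Answer: 4

Derivation:
pos=0: enter COMMENT mode (saw '/*')
exit COMMENT mode (now at pos=10)
pos=11: emit NUM '12' (now at pos=13)
pos=14: emit NUM '0' (now at pos=15)
pos=16: emit NUM '12' (now at pos=18)
pos=18: enter STRING mode
pos=18: emit STR "yes" (now at pos=23)
DONE. 4 tokens: [NUM, NUM, NUM, STR]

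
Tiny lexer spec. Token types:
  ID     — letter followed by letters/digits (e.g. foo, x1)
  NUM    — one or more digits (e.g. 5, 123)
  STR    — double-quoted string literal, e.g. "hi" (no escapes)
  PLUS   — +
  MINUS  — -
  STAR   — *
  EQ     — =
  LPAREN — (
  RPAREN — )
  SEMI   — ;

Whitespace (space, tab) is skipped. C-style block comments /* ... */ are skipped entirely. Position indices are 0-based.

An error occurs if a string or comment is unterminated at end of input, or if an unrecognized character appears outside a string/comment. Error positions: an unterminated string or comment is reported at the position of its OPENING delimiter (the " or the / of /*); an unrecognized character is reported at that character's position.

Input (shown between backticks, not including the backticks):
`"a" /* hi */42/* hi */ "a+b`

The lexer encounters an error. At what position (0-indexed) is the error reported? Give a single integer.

pos=0: enter STRING mode
pos=0: emit STR "a" (now at pos=3)
pos=4: enter COMMENT mode (saw '/*')
exit COMMENT mode (now at pos=12)
pos=12: emit NUM '42' (now at pos=14)
pos=14: enter COMMENT mode (saw '/*')
exit COMMENT mode (now at pos=22)
pos=23: enter STRING mode
pos=23: ERROR — unterminated string

Answer: 23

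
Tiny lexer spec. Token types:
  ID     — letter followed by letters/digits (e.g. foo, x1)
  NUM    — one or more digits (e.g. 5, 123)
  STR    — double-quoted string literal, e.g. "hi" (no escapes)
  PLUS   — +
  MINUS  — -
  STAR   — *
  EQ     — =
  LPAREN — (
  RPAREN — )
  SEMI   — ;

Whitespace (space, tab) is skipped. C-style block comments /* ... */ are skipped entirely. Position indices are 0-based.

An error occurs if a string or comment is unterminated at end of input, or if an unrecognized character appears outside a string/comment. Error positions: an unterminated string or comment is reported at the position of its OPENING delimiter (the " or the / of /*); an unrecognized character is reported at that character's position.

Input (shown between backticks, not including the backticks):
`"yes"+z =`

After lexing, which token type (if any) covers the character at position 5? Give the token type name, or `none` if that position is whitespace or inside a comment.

Answer: PLUS

Derivation:
pos=0: enter STRING mode
pos=0: emit STR "yes" (now at pos=5)
pos=5: emit PLUS '+'
pos=6: emit ID 'z' (now at pos=7)
pos=8: emit EQ '='
DONE. 4 tokens: [STR, PLUS, ID, EQ]
Position 5: char is '+' -> PLUS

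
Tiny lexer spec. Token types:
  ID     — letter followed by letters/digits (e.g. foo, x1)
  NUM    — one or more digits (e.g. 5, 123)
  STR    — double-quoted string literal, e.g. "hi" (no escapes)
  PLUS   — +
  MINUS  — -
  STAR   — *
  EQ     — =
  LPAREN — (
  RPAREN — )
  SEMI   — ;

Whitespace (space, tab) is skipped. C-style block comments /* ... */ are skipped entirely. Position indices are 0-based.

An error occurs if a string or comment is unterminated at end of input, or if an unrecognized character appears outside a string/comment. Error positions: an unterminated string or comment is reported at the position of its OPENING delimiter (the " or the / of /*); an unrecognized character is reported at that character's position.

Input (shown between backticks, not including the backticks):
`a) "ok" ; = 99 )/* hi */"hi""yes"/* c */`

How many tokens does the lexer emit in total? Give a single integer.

Answer: 9

Derivation:
pos=0: emit ID 'a' (now at pos=1)
pos=1: emit RPAREN ')'
pos=3: enter STRING mode
pos=3: emit STR "ok" (now at pos=7)
pos=8: emit SEMI ';'
pos=10: emit EQ '='
pos=12: emit NUM '99' (now at pos=14)
pos=15: emit RPAREN ')'
pos=16: enter COMMENT mode (saw '/*')
exit COMMENT mode (now at pos=24)
pos=24: enter STRING mode
pos=24: emit STR "hi" (now at pos=28)
pos=28: enter STRING mode
pos=28: emit STR "yes" (now at pos=33)
pos=33: enter COMMENT mode (saw '/*')
exit COMMENT mode (now at pos=40)
DONE. 9 tokens: [ID, RPAREN, STR, SEMI, EQ, NUM, RPAREN, STR, STR]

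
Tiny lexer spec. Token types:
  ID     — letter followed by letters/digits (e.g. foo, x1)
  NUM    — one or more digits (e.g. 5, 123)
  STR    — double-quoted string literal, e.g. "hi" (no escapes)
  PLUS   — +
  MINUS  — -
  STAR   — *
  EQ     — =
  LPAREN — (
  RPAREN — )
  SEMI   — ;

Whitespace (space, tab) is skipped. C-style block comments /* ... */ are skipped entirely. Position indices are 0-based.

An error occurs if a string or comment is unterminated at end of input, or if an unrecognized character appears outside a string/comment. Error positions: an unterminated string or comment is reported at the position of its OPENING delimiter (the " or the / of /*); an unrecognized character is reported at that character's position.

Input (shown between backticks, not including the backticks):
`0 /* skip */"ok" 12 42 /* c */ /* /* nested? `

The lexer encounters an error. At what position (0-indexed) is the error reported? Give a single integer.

pos=0: emit NUM '0' (now at pos=1)
pos=2: enter COMMENT mode (saw '/*')
exit COMMENT mode (now at pos=12)
pos=12: enter STRING mode
pos=12: emit STR "ok" (now at pos=16)
pos=17: emit NUM '12' (now at pos=19)
pos=20: emit NUM '42' (now at pos=22)
pos=23: enter COMMENT mode (saw '/*')
exit COMMENT mode (now at pos=30)
pos=31: enter COMMENT mode (saw '/*')
pos=31: ERROR — unterminated comment (reached EOF)

Answer: 31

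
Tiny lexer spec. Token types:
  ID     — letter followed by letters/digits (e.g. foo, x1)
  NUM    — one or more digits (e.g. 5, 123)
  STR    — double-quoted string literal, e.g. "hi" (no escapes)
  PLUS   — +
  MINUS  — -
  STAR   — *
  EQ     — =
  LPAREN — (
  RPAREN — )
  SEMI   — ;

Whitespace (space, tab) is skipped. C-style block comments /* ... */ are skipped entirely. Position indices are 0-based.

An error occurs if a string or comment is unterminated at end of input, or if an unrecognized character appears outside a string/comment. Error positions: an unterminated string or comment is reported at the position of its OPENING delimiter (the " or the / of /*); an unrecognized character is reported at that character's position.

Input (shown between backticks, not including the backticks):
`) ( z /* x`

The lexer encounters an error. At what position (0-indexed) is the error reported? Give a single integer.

pos=0: emit RPAREN ')'
pos=2: emit LPAREN '('
pos=4: emit ID 'z' (now at pos=5)
pos=6: enter COMMENT mode (saw '/*')
pos=6: ERROR — unterminated comment (reached EOF)

Answer: 6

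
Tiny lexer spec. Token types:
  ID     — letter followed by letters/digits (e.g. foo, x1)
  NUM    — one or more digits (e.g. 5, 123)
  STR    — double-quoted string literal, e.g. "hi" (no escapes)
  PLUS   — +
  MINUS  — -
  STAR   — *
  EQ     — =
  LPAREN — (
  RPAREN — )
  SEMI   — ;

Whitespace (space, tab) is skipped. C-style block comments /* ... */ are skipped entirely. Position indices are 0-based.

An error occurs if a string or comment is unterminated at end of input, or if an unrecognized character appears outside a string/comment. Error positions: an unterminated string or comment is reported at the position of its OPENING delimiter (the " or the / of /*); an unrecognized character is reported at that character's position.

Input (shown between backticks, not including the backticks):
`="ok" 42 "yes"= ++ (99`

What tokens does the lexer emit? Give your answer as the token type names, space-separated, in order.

Answer: EQ STR NUM STR EQ PLUS PLUS LPAREN NUM

Derivation:
pos=0: emit EQ '='
pos=1: enter STRING mode
pos=1: emit STR "ok" (now at pos=5)
pos=6: emit NUM '42' (now at pos=8)
pos=9: enter STRING mode
pos=9: emit STR "yes" (now at pos=14)
pos=14: emit EQ '='
pos=16: emit PLUS '+'
pos=17: emit PLUS '+'
pos=19: emit LPAREN '('
pos=20: emit NUM '99' (now at pos=22)
DONE. 9 tokens: [EQ, STR, NUM, STR, EQ, PLUS, PLUS, LPAREN, NUM]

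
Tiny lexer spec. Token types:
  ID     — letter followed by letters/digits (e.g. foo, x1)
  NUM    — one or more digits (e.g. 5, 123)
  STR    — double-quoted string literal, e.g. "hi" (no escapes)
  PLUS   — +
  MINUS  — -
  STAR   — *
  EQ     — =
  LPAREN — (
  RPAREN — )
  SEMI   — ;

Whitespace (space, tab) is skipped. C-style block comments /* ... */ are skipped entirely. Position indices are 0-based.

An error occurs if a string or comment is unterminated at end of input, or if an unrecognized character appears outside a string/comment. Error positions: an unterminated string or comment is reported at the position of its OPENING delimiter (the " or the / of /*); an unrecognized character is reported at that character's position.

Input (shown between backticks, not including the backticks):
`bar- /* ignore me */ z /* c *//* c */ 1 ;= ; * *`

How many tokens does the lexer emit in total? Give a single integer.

pos=0: emit ID 'bar' (now at pos=3)
pos=3: emit MINUS '-'
pos=5: enter COMMENT mode (saw '/*')
exit COMMENT mode (now at pos=20)
pos=21: emit ID 'z' (now at pos=22)
pos=23: enter COMMENT mode (saw '/*')
exit COMMENT mode (now at pos=30)
pos=30: enter COMMENT mode (saw '/*')
exit COMMENT mode (now at pos=37)
pos=38: emit NUM '1' (now at pos=39)
pos=40: emit SEMI ';'
pos=41: emit EQ '='
pos=43: emit SEMI ';'
pos=45: emit STAR '*'
pos=47: emit STAR '*'
DONE. 9 tokens: [ID, MINUS, ID, NUM, SEMI, EQ, SEMI, STAR, STAR]

Answer: 9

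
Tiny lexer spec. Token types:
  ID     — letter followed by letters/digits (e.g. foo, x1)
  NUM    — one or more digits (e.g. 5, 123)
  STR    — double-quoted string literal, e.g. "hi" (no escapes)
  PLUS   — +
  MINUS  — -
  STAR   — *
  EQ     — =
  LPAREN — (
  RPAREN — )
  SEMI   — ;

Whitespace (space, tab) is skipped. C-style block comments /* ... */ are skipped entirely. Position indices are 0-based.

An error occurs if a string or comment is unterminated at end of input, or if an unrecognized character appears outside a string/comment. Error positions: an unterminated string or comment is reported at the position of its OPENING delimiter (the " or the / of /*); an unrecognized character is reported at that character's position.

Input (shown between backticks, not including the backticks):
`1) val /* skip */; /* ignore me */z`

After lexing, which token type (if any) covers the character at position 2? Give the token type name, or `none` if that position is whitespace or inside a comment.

Answer: none

Derivation:
pos=0: emit NUM '1' (now at pos=1)
pos=1: emit RPAREN ')'
pos=3: emit ID 'val' (now at pos=6)
pos=7: enter COMMENT mode (saw '/*')
exit COMMENT mode (now at pos=17)
pos=17: emit SEMI ';'
pos=19: enter COMMENT mode (saw '/*')
exit COMMENT mode (now at pos=34)
pos=34: emit ID 'z' (now at pos=35)
DONE. 5 tokens: [NUM, RPAREN, ID, SEMI, ID]
Position 2: char is ' ' -> none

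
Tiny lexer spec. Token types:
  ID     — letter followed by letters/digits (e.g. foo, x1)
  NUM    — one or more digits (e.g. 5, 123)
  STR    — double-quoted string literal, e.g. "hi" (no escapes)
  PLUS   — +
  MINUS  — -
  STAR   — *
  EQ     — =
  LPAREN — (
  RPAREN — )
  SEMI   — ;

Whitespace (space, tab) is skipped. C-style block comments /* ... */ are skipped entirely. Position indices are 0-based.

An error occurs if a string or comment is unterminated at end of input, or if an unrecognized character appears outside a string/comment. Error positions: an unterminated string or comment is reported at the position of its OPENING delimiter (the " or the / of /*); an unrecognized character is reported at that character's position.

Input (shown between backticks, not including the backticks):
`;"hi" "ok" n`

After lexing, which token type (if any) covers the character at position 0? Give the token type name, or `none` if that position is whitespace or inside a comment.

Answer: SEMI

Derivation:
pos=0: emit SEMI ';'
pos=1: enter STRING mode
pos=1: emit STR "hi" (now at pos=5)
pos=6: enter STRING mode
pos=6: emit STR "ok" (now at pos=10)
pos=11: emit ID 'n' (now at pos=12)
DONE. 4 tokens: [SEMI, STR, STR, ID]
Position 0: char is ';' -> SEMI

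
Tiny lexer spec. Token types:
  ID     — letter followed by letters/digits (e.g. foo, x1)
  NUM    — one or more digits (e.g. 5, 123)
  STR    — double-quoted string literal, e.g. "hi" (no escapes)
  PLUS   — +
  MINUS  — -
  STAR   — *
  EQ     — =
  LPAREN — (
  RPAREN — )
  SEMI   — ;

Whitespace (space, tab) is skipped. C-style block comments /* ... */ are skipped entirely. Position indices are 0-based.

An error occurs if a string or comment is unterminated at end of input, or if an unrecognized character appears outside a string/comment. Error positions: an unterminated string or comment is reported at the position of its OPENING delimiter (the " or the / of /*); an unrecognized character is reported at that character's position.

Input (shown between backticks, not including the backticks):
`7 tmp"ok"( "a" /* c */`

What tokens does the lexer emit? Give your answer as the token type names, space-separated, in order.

pos=0: emit NUM '7' (now at pos=1)
pos=2: emit ID 'tmp' (now at pos=5)
pos=5: enter STRING mode
pos=5: emit STR "ok" (now at pos=9)
pos=9: emit LPAREN '('
pos=11: enter STRING mode
pos=11: emit STR "a" (now at pos=14)
pos=15: enter COMMENT mode (saw '/*')
exit COMMENT mode (now at pos=22)
DONE. 5 tokens: [NUM, ID, STR, LPAREN, STR]

Answer: NUM ID STR LPAREN STR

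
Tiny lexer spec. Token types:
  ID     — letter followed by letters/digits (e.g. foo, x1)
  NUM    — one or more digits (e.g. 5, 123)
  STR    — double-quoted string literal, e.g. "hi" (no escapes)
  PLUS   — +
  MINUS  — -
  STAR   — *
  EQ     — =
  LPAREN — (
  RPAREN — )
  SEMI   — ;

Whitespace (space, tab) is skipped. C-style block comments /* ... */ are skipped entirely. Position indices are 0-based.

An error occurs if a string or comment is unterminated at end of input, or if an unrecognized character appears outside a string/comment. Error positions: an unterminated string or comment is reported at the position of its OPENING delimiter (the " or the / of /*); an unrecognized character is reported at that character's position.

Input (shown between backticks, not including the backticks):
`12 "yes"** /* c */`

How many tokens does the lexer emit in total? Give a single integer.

Answer: 4

Derivation:
pos=0: emit NUM '12' (now at pos=2)
pos=3: enter STRING mode
pos=3: emit STR "yes" (now at pos=8)
pos=8: emit STAR '*'
pos=9: emit STAR '*'
pos=11: enter COMMENT mode (saw '/*')
exit COMMENT mode (now at pos=18)
DONE. 4 tokens: [NUM, STR, STAR, STAR]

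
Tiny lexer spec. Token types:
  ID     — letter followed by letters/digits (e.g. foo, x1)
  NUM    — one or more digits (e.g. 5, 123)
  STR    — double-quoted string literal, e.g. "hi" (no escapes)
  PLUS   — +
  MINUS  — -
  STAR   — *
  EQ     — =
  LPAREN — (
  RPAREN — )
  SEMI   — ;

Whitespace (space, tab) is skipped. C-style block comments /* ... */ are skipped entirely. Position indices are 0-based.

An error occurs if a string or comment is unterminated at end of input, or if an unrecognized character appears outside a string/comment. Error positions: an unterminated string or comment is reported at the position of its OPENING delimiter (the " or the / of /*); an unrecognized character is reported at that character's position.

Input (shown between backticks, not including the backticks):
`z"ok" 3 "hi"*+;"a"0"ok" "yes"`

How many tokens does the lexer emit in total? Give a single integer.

pos=0: emit ID 'z' (now at pos=1)
pos=1: enter STRING mode
pos=1: emit STR "ok" (now at pos=5)
pos=6: emit NUM '3' (now at pos=7)
pos=8: enter STRING mode
pos=8: emit STR "hi" (now at pos=12)
pos=12: emit STAR '*'
pos=13: emit PLUS '+'
pos=14: emit SEMI ';'
pos=15: enter STRING mode
pos=15: emit STR "a" (now at pos=18)
pos=18: emit NUM '0' (now at pos=19)
pos=19: enter STRING mode
pos=19: emit STR "ok" (now at pos=23)
pos=24: enter STRING mode
pos=24: emit STR "yes" (now at pos=29)
DONE. 11 tokens: [ID, STR, NUM, STR, STAR, PLUS, SEMI, STR, NUM, STR, STR]

Answer: 11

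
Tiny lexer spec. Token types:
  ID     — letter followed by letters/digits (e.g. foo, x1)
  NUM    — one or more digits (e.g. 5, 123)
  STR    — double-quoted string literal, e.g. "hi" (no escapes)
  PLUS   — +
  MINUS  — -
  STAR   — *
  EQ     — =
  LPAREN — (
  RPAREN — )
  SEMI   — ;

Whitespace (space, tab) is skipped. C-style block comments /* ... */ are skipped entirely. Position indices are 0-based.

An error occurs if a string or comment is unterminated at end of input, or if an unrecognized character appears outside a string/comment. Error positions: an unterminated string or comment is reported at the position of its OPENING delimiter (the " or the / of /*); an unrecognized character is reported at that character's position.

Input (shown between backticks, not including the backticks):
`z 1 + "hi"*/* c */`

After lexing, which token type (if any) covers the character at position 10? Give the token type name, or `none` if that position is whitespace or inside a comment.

pos=0: emit ID 'z' (now at pos=1)
pos=2: emit NUM '1' (now at pos=3)
pos=4: emit PLUS '+'
pos=6: enter STRING mode
pos=6: emit STR "hi" (now at pos=10)
pos=10: emit STAR '*'
pos=11: enter COMMENT mode (saw '/*')
exit COMMENT mode (now at pos=18)
DONE. 5 tokens: [ID, NUM, PLUS, STR, STAR]
Position 10: char is '*' -> STAR

Answer: STAR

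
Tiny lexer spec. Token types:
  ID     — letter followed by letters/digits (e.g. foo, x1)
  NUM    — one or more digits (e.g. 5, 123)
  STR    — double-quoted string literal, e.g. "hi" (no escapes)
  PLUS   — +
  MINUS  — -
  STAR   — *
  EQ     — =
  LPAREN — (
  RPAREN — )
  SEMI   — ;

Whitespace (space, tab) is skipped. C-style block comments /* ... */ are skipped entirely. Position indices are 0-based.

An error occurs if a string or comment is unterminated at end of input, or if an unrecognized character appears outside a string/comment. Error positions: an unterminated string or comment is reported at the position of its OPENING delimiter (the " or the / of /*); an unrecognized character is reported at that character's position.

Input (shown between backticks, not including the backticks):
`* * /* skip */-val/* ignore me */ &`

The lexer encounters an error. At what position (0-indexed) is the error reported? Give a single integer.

pos=0: emit STAR '*'
pos=2: emit STAR '*'
pos=4: enter COMMENT mode (saw '/*')
exit COMMENT mode (now at pos=14)
pos=14: emit MINUS '-'
pos=15: emit ID 'val' (now at pos=18)
pos=18: enter COMMENT mode (saw '/*')
exit COMMENT mode (now at pos=33)
pos=34: ERROR — unrecognized char '&'

Answer: 34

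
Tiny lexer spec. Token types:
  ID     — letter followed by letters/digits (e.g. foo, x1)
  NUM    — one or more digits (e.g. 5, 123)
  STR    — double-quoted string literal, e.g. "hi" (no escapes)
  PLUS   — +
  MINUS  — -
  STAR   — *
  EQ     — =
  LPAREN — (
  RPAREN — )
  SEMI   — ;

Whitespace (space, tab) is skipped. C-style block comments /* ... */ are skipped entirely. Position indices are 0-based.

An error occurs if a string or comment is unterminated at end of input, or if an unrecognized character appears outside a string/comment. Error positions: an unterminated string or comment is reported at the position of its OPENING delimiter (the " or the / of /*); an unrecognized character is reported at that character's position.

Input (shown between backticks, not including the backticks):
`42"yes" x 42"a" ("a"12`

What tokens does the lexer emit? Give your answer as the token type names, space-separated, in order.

pos=0: emit NUM '42' (now at pos=2)
pos=2: enter STRING mode
pos=2: emit STR "yes" (now at pos=7)
pos=8: emit ID 'x' (now at pos=9)
pos=10: emit NUM '42' (now at pos=12)
pos=12: enter STRING mode
pos=12: emit STR "a" (now at pos=15)
pos=16: emit LPAREN '('
pos=17: enter STRING mode
pos=17: emit STR "a" (now at pos=20)
pos=20: emit NUM '12' (now at pos=22)
DONE. 8 tokens: [NUM, STR, ID, NUM, STR, LPAREN, STR, NUM]

Answer: NUM STR ID NUM STR LPAREN STR NUM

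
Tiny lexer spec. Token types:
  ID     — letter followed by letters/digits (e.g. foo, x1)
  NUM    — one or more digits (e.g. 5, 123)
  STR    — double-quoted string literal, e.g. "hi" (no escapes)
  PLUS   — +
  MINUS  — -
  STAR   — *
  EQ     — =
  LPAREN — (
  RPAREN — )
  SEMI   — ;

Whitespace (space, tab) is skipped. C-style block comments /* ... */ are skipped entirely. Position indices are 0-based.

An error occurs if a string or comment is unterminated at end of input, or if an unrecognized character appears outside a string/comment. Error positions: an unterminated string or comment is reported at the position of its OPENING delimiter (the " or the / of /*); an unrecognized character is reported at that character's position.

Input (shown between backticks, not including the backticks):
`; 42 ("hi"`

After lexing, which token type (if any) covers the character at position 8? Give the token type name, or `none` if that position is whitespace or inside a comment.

pos=0: emit SEMI ';'
pos=2: emit NUM '42' (now at pos=4)
pos=5: emit LPAREN '('
pos=6: enter STRING mode
pos=6: emit STR "hi" (now at pos=10)
DONE. 4 tokens: [SEMI, NUM, LPAREN, STR]
Position 8: char is 'i' -> STR

Answer: STR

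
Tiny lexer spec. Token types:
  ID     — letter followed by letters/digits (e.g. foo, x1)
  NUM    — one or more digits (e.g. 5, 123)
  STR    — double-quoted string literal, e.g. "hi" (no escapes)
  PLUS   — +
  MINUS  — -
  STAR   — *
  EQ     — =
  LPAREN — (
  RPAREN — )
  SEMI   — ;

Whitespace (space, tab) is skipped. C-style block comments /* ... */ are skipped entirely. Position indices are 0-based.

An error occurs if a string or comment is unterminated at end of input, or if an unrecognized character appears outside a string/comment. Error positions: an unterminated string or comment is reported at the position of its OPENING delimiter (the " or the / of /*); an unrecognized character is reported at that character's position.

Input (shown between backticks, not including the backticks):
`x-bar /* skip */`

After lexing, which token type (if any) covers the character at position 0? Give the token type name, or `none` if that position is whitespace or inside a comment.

pos=0: emit ID 'x' (now at pos=1)
pos=1: emit MINUS '-'
pos=2: emit ID 'bar' (now at pos=5)
pos=6: enter COMMENT mode (saw '/*')
exit COMMENT mode (now at pos=16)
DONE. 3 tokens: [ID, MINUS, ID]
Position 0: char is 'x' -> ID

Answer: ID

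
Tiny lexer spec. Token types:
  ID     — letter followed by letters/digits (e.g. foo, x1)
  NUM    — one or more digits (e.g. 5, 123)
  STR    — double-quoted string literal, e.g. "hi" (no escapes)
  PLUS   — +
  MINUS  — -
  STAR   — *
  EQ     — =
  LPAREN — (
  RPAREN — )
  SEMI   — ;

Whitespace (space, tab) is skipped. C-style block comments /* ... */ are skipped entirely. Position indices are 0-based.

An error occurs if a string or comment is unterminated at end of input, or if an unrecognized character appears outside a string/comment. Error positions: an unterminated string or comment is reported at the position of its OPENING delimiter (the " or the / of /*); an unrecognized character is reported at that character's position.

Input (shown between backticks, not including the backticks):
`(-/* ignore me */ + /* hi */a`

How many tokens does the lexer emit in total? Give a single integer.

pos=0: emit LPAREN '('
pos=1: emit MINUS '-'
pos=2: enter COMMENT mode (saw '/*')
exit COMMENT mode (now at pos=17)
pos=18: emit PLUS '+'
pos=20: enter COMMENT mode (saw '/*')
exit COMMENT mode (now at pos=28)
pos=28: emit ID 'a' (now at pos=29)
DONE. 4 tokens: [LPAREN, MINUS, PLUS, ID]

Answer: 4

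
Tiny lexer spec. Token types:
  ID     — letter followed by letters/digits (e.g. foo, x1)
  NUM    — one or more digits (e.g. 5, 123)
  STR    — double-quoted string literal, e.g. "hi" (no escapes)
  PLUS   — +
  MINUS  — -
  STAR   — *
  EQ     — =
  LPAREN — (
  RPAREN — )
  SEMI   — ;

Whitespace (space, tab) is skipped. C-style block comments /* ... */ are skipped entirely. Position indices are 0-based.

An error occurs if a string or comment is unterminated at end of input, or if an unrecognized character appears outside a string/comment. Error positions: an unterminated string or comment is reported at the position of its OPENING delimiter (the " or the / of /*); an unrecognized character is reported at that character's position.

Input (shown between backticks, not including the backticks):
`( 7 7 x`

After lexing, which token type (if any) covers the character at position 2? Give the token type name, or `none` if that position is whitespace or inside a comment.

pos=0: emit LPAREN '('
pos=2: emit NUM '7' (now at pos=3)
pos=4: emit NUM '7' (now at pos=5)
pos=6: emit ID 'x' (now at pos=7)
DONE. 4 tokens: [LPAREN, NUM, NUM, ID]
Position 2: char is '7' -> NUM

Answer: NUM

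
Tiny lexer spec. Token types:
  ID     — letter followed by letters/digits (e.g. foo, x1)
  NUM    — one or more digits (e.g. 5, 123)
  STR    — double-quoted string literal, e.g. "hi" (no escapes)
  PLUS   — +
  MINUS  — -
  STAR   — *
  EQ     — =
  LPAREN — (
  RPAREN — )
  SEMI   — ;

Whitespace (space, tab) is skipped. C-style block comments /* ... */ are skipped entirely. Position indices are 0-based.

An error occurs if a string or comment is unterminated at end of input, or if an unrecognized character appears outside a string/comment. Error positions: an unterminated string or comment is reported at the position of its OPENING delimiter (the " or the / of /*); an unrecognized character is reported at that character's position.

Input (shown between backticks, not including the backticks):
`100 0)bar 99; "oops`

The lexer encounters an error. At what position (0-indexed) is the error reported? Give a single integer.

Answer: 14

Derivation:
pos=0: emit NUM '100' (now at pos=3)
pos=4: emit NUM '0' (now at pos=5)
pos=5: emit RPAREN ')'
pos=6: emit ID 'bar' (now at pos=9)
pos=10: emit NUM '99' (now at pos=12)
pos=12: emit SEMI ';'
pos=14: enter STRING mode
pos=14: ERROR — unterminated string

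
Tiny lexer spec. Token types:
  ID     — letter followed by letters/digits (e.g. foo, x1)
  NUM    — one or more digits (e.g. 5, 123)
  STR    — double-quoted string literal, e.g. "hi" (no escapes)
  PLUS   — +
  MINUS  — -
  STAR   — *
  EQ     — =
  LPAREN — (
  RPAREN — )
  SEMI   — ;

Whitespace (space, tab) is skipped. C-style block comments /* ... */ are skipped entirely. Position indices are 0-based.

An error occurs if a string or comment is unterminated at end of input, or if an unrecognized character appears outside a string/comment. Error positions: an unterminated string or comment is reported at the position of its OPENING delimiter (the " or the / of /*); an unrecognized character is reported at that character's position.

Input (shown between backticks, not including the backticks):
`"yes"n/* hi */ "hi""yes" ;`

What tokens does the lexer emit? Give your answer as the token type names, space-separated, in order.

pos=0: enter STRING mode
pos=0: emit STR "yes" (now at pos=5)
pos=5: emit ID 'n' (now at pos=6)
pos=6: enter COMMENT mode (saw '/*')
exit COMMENT mode (now at pos=14)
pos=15: enter STRING mode
pos=15: emit STR "hi" (now at pos=19)
pos=19: enter STRING mode
pos=19: emit STR "yes" (now at pos=24)
pos=25: emit SEMI ';'
DONE. 5 tokens: [STR, ID, STR, STR, SEMI]

Answer: STR ID STR STR SEMI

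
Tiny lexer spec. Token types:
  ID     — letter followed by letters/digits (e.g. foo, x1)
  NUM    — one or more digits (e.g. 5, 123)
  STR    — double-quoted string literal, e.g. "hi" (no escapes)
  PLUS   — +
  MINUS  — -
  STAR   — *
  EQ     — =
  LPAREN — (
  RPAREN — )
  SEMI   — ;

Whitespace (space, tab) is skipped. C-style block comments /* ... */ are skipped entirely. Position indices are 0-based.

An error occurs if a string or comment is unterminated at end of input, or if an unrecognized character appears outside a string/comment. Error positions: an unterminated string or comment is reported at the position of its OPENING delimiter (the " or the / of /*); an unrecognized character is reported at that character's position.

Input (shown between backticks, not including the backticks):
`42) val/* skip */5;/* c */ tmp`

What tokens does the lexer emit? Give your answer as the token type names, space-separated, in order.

pos=0: emit NUM '42' (now at pos=2)
pos=2: emit RPAREN ')'
pos=4: emit ID 'val' (now at pos=7)
pos=7: enter COMMENT mode (saw '/*')
exit COMMENT mode (now at pos=17)
pos=17: emit NUM '5' (now at pos=18)
pos=18: emit SEMI ';'
pos=19: enter COMMENT mode (saw '/*')
exit COMMENT mode (now at pos=26)
pos=27: emit ID 'tmp' (now at pos=30)
DONE. 6 tokens: [NUM, RPAREN, ID, NUM, SEMI, ID]

Answer: NUM RPAREN ID NUM SEMI ID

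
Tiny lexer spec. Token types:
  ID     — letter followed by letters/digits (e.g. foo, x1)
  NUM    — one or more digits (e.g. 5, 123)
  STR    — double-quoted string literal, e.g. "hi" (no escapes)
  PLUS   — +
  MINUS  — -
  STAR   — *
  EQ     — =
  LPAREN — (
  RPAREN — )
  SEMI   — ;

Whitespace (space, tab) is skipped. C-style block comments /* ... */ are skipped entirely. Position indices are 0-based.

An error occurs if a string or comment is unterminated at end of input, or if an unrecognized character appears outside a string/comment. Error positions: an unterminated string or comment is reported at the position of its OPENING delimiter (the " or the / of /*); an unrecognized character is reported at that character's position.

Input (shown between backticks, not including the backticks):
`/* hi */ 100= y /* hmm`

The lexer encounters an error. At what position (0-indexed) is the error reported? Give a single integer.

Answer: 16

Derivation:
pos=0: enter COMMENT mode (saw '/*')
exit COMMENT mode (now at pos=8)
pos=9: emit NUM '100' (now at pos=12)
pos=12: emit EQ '='
pos=14: emit ID 'y' (now at pos=15)
pos=16: enter COMMENT mode (saw '/*')
pos=16: ERROR — unterminated comment (reached EOF)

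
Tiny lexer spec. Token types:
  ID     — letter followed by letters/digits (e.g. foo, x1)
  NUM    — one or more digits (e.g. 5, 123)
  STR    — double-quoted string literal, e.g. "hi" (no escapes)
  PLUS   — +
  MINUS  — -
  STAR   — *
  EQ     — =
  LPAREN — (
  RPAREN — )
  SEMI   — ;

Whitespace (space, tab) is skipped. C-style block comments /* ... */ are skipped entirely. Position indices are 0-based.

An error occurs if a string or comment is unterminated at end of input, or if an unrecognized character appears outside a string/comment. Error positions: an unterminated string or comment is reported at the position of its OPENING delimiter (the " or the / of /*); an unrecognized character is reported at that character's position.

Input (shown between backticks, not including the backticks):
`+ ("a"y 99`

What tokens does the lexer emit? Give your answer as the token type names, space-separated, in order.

Answer: PLUS LPAREN STR ID NUM

Derivation:
pos=0: emit PLUS '+'
pos=2: emit LPAREN '('
pos=3: enter STRING mode
pos=3: emit STR "a" (now at pos=6)
pos=6: emit ID 'y' (now at pos=7)
pos=8: emit NUM '99' (now at pos=10)
DONE. 5 tokens: [PLUS, LPAREN, STR, ID, NUM]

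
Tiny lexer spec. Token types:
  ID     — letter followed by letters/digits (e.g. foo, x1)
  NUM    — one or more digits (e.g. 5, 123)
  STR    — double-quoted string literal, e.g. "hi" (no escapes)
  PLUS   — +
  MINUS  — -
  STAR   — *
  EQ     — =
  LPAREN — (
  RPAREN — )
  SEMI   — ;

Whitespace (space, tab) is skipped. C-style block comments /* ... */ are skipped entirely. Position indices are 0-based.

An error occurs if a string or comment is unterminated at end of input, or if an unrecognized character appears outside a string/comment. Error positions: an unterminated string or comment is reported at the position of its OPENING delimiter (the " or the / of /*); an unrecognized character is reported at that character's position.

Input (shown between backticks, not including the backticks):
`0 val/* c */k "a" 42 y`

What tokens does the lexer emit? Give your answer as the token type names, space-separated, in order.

Answer: NUM ID ID STR NUM ID

Derivation:
pos=0: emit NUM '0' (now at pos=1)
pos=2: emit ID 'val' (now at pos=5)
pos=5: enter COMMENT mode (saw '/*')
exit COMMENT mode (now at pos=12)
pos=12: emit ID 'k' (now at pos=13)
pos=14: enter STRING mode
pos=14: emit STR "a" (now at pos=17)
pos=18: emit NUM '42' (now at pos=20)
pos=21: emit ID 'y' (now at pos=22)
DONE. 6 tokens: [NUM, ID, ID, STR, NUM, ID]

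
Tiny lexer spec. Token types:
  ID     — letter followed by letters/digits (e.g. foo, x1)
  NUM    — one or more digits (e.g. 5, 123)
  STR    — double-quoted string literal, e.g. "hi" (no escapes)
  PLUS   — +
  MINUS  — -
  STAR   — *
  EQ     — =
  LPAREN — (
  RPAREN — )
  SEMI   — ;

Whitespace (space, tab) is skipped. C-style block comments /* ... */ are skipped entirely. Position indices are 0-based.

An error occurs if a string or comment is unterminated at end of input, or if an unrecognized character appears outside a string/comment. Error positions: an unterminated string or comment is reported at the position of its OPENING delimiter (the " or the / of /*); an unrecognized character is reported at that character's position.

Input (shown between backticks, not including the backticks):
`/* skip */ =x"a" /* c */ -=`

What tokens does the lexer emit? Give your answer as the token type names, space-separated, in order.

Answer: EQ ID STR MINUS EQ

Derivation:
pos=0: enter COMMENT mode (saw '/*')
exit COMMENT mode (now at pos=10)
pos=11: emit EQ '='
pos=12: emit ID 'x' (now at pos=13)
pos=13: enter STRING mode
pos=13: emit STR "a" (now at pos=16)
pos=17: enter COMMENT mode (saw '/*')
exit COMMENT mode (now at pos=24)
pos=25: emit MINUS '-'
pos=26: emit EQ '='
DONE. 5 tokens: [EQ, ID, STR, MINUS, EQ]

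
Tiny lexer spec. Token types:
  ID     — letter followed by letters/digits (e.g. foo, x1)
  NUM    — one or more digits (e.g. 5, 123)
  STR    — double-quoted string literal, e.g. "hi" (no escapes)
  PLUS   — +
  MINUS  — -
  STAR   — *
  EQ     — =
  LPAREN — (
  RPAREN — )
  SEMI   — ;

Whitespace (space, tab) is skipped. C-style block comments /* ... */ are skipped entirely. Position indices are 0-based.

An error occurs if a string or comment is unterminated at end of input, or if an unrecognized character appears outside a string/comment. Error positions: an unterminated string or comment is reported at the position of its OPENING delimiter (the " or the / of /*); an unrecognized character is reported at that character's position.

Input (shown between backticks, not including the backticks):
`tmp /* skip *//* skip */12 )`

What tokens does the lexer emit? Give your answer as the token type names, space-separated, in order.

pos=0: emit ID 'tmp' (now at pos=3)
pos=4: enter COMMENT mode (saw '/*')
exit COMMENT mode (now at pos=14)
pos=14: enter COMMENT mode (saw '/*')
exit COMMENT mode (now at pos=24)
pos=24: emit NUM '12' (now at pos=26)
pos=27: emit RPAREN ')'
DONE. 3 tokens: [ID, NUM, RPAREN]

Answer: ID NUM RPAREN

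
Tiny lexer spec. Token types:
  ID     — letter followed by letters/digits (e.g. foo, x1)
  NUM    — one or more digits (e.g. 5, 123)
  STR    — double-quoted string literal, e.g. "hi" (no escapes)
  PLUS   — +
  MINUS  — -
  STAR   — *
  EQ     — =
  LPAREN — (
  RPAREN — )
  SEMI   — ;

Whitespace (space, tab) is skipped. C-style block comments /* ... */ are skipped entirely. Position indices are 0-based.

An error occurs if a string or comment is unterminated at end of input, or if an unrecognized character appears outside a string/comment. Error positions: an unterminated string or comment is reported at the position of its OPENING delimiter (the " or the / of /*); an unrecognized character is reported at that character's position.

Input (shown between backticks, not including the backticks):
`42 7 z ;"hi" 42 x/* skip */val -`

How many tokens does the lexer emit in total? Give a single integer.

Answer: 9

Derivation:
pos=0: emit NUM '42' (now at pos=2)
pos=3: emit NUM '7' (now at pos=4)
pos=5: emit ID 'z' (now at pos=6)
pos=7: emit SEMI ';'
pos=8: enter STRING mode
pos=8: emit STR "hi" (now at pos=12)
pos=13: emit NUM '42' (now at pos=15)
pos=16: emit ID 'x' (now at pos=17)
pos=17: enter COMMENT mode (saw '/*')
exit COMMENT mode (now at pos=27)
pos=27: emit ID 'val' (now at pos=30)
pos=31: emit MINUS '-'
DONE. 9 tokens: [NUM, NUM, ID, SEMI, STR, NUM, ID, ID, MINUS]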